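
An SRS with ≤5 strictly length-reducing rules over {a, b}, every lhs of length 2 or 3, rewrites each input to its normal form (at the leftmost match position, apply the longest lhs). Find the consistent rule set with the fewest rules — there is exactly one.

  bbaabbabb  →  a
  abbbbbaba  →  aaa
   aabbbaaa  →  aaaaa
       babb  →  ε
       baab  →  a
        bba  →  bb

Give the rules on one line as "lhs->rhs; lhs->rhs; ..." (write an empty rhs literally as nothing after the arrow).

  | bbaabbabb => babbabb => bbbabb => abb => ab => a
  | abbbbbaba => abbbbaba => abbbaba => abbaba => ababa => aaba => aaa
  | aabbbaaa => aabbaaa => aabaaa => aaaaa
  | babb => bbb => ε

ab->a; ba->b; baa->a; bbb->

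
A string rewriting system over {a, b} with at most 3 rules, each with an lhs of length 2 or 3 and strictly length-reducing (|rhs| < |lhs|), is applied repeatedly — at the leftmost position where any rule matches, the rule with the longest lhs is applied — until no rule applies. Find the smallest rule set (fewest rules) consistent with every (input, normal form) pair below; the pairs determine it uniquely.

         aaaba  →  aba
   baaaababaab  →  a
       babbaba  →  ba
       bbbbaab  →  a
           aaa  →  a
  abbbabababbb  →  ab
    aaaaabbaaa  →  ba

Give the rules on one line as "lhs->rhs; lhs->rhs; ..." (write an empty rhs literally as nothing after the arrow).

  | aaaba => aba
  | baaaababaab => baababaab => bbabaab => aabaab => baab => bb => a
  | babbaba => bbaba => aaba => ba
  | bbbbaab => abbaab => baab => bb => a

aa->; abb->b; bb->a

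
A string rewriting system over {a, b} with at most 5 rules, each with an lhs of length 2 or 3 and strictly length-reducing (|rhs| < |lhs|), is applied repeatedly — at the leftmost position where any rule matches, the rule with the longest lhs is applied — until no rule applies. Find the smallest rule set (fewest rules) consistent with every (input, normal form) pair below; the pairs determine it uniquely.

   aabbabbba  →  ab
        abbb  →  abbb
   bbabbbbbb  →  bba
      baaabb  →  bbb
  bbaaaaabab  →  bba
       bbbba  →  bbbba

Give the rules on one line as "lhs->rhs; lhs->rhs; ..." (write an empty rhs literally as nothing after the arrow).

  | aabbabbba => ababbba => ababba => ababa => abaa => ab
  | abbb
  | bbabbbbbb => bbabbbbb => bbabbbb => bbabbb => bbabb => bbab => bba
  | baaabb => bbb

aa->; aaa->; aab->a; bab->ba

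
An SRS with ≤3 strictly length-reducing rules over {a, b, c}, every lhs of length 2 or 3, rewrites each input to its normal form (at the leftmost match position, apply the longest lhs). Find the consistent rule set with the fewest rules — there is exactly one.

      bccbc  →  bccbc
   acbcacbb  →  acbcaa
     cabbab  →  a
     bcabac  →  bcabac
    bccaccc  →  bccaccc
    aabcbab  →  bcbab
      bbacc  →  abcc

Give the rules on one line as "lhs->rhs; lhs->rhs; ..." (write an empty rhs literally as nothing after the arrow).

aab->b; bba->ab; cbb->a

  | bccbc
  | acbcacbb => acbcaa
  | cabbab => caabb => cbb => a
  | bcabac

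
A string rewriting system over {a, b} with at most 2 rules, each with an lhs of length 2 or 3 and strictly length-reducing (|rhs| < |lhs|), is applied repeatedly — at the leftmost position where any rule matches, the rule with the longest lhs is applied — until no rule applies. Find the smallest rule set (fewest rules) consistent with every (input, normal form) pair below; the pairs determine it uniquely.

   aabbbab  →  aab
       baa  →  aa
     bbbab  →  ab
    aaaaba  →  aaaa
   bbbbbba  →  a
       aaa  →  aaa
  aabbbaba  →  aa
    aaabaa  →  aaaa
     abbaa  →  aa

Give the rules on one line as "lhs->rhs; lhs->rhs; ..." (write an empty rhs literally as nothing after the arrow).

aba->a; ba->a

  | aabbbab => aabbab => aabab => aab
  | baa => aa
  | bbbab => bbab => bab => ab
  | aaaaba => aaaa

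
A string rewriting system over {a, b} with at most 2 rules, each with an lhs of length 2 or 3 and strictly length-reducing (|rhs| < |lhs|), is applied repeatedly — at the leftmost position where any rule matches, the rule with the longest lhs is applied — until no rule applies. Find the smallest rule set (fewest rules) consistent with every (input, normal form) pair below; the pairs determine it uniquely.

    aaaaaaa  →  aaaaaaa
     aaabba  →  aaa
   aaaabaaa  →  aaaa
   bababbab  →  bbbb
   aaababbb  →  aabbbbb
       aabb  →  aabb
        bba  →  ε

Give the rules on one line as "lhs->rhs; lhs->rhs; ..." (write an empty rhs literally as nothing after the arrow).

  | aaaaaaa
  | aaabba => aaa
  | aaaabaaa => aaabbaa => aaaa
  | bababbab => bbbbbab => bbbb

aba->bb; bba->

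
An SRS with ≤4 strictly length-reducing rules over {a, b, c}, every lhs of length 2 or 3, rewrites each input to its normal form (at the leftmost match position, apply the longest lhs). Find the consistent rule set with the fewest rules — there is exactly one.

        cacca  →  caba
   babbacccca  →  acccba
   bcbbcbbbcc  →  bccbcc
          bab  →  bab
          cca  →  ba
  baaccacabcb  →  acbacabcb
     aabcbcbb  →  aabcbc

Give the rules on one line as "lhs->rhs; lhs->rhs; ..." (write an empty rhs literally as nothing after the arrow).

  | cacca => caba
  | babbacccca => baacccca => accccca => acccba
  | bcbbcbbbcc => bccbbbcc => bccbcc
  | bab

baa->ac; bb->; cca->ba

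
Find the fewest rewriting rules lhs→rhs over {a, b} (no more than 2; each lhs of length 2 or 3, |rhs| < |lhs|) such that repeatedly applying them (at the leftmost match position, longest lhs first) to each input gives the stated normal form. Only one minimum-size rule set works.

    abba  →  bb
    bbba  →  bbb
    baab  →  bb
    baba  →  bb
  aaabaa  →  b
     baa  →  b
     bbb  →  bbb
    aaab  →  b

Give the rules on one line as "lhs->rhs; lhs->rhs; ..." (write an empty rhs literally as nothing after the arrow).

ab->b; ba->b

  | abba => bba => bb
  | bbba => bbb
  | baab => bab => bb
  | baba => bba => bb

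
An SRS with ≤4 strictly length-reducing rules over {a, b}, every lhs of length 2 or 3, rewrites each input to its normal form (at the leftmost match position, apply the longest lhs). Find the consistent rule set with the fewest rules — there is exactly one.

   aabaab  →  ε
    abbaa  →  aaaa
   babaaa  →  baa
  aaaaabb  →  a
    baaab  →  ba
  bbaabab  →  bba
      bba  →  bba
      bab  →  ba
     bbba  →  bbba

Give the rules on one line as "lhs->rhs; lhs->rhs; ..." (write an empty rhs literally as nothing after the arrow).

  | aabaab => aab => ε
  | abbaa => aaaa
  | babaaa => baa
  | aaaaabb => aaab => a

aab->; ab->a; aba->; abb->aa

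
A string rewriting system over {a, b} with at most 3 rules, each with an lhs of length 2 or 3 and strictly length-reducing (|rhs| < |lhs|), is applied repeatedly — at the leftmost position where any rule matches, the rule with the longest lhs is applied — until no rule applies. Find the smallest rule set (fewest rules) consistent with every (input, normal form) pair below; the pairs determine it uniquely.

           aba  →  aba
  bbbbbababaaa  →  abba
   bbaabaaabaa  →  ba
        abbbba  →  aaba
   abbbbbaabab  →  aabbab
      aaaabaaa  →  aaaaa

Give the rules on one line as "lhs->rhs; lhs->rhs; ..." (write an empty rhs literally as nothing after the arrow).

baa->; bbb->a

  | aba
  | bbbbbababaaa => abbababaaa => abbabaa => abba
  | bbaabaaabaa => bbaaabaa => babaa => ba
  | abbbba => aaba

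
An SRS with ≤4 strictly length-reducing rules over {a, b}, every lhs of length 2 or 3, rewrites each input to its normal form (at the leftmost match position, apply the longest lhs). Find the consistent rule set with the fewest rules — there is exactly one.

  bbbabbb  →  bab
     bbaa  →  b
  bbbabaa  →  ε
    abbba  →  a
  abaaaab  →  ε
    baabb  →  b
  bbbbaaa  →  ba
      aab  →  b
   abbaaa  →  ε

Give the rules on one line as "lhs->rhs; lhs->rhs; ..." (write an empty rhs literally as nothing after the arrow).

  | bbbabbb => babbb => bab
  | bbaa => aa => b
  | bbbabaa => babaa => baa => bb => ε
  | abbba => aba => a

aa->b; aab->b; aba->a; bb->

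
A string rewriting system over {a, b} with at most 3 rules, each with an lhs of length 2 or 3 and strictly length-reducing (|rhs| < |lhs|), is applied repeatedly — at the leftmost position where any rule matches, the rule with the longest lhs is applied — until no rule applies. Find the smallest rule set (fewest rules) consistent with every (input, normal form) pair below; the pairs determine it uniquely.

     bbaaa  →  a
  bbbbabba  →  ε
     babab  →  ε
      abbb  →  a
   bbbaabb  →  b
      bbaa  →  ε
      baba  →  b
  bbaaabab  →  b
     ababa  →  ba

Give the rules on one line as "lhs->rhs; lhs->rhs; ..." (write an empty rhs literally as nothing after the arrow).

  | bbaaa => aaa => a
  | bbbbabba => bbabba => abba => aba => aa => ε
  | babab => baab => bb => ε
  | abbb => abb => ab => a

aa->; ab->a; bb->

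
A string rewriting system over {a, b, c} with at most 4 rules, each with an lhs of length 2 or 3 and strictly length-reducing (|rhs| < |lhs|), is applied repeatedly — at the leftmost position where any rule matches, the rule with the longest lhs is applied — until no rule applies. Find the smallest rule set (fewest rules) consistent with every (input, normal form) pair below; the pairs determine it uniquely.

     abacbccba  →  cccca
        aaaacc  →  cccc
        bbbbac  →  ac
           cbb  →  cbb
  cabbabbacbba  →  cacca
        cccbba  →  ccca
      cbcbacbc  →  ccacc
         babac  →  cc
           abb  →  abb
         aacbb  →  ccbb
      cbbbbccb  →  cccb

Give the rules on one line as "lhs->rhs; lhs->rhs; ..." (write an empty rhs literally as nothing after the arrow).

aac->cc; ba->a; bc->c

  | abacbccba => aacbccba => ccbccba => ccccba => cccca
  | aaaacc => aaccc => cccc
  | bbbbac => bbbac => bbac => bac => ac
  | cbb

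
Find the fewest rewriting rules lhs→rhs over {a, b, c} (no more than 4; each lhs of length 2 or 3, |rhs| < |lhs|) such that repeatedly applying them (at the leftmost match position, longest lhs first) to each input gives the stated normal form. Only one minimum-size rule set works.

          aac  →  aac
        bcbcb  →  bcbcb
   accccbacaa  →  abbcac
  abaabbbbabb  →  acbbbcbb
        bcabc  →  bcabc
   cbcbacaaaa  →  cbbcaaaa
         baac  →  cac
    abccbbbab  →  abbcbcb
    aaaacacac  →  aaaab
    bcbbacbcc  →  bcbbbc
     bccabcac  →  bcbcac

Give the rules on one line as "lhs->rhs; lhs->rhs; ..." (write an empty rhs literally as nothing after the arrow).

aca->ac; ba->c; cc->b; ccb->bc

  | aac
  | bcbcb
  | accccbacaa => abccbacaa => abbcacaa => abbcaca => abbcac
  | abaabbbbabb => acabbbbabb => acbbbbabb => acbbbcbb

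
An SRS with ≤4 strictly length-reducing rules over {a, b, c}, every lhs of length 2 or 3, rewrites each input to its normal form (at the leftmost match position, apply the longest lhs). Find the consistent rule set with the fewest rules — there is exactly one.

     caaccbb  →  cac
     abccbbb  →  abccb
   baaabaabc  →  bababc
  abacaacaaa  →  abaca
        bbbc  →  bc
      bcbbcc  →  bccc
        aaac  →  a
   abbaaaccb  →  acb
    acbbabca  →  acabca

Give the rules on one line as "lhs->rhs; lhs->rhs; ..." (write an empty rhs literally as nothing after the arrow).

  | caaccbb => cacbb => cac
  | abccbbb => abccb
  | baaabaabc => baabaabc => babaabc => bababc
  | abacaacaaa => abacaaaa => abacaaa => abacaa => abaca

aa->a; aac->a; bb->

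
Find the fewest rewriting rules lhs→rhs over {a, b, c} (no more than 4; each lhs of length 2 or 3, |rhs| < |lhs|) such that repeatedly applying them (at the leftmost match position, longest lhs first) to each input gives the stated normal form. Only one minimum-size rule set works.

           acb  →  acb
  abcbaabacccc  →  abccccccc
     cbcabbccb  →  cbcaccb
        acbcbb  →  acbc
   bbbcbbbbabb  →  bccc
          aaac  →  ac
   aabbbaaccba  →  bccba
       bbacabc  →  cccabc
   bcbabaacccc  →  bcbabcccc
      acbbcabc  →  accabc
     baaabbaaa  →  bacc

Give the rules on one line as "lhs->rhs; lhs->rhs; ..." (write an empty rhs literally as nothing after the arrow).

  | acb
  | abcbaabacccc => abcbbacccc => abccccccc
  | cbcabbccb => cbcaccb
  | acbcbb => acbc

aa->; bb->; bba->cc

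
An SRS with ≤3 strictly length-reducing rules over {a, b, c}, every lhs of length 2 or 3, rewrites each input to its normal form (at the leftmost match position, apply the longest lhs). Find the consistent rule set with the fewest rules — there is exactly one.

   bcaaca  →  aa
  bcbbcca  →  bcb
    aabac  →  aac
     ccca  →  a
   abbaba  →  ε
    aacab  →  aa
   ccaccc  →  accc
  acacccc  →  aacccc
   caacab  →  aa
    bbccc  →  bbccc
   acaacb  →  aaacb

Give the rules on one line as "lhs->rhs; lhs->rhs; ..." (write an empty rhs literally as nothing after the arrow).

ab->; ba->; ca->a

  | bcaaca => baaca => aca => aa
  | bcbbcca => bcbbca => bcbba => bcb
  | aabac => aac
  | ccca => cca => ca => a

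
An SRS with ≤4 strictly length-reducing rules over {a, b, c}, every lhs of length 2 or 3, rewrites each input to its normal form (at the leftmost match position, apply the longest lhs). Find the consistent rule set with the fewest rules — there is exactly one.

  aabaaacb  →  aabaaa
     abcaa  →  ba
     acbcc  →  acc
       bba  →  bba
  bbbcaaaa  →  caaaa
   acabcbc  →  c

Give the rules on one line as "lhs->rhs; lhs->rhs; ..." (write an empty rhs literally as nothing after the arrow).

aca->b; bc->c; cb->

  | aabaaacb => aabaaa
  | abcaa => acaa => ba
  | acbcc => acc
  | bba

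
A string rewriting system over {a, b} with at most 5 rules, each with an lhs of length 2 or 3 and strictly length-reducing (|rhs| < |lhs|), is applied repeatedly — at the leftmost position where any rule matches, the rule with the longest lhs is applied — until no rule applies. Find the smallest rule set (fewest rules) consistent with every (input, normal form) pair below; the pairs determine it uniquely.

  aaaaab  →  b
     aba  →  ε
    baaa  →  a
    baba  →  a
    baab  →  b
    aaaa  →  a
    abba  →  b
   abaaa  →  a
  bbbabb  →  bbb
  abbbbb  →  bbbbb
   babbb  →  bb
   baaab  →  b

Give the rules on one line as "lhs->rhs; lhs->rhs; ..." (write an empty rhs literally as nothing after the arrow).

  | aaaaab => aaaab => aaab => aab => ab => b
  | aba => ba => ε
  | baaa => aa => a
  | baba => a

aa->a; ab->b; ba->; bab->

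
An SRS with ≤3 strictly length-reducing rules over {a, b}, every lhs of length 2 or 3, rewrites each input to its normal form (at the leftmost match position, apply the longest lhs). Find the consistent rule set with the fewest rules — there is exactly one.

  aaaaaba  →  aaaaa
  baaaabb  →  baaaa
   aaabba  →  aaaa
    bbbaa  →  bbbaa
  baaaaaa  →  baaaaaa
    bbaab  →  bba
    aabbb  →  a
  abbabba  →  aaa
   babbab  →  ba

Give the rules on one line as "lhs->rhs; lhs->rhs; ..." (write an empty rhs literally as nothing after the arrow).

  | aaaaaba => aaaaa
  | baaaabb => baaaa
  | aaabba => aaaa
  | bbbaa

ab->; abb->a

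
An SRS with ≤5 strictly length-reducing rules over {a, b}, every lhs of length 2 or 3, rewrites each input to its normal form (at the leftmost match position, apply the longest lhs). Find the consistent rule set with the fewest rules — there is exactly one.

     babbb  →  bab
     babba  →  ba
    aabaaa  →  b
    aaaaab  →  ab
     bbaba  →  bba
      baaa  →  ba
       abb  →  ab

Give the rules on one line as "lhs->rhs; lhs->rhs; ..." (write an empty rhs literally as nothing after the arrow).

  | babbb => babb => bab
  | babba => baba => ba
  | aabaaa => baaaa => baa => b
  | aaaaab => aaab => ab

aa->; aab->ba; aba->a; abb->ab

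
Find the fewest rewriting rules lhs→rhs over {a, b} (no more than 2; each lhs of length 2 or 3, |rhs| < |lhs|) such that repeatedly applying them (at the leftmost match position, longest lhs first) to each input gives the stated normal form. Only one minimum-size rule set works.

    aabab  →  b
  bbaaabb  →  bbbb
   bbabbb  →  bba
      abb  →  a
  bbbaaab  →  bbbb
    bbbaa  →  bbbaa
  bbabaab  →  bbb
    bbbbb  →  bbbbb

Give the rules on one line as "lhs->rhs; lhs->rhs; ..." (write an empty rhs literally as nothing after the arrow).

  | aabab => aaab => b
  | bbaaabb => bbbb
  | bbabbb => bbabb => bbab => bba
  | abb => ab => a

aaa->; ab->a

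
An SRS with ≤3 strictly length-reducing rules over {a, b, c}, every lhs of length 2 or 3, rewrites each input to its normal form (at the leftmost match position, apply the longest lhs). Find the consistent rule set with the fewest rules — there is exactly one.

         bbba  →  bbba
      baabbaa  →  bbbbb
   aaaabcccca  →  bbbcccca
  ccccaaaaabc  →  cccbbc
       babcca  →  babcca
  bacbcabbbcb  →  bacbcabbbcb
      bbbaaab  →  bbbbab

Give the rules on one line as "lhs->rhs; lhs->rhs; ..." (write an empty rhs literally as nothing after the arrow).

  | bbba
  | baabbaa => bbbbaa => bbbbb
  | aaaabcccca => baabcccca => bbbcccca
  | ccccaaaaabc => ccccbaaabc => cccaabc => cccbbc

aa->b; cba->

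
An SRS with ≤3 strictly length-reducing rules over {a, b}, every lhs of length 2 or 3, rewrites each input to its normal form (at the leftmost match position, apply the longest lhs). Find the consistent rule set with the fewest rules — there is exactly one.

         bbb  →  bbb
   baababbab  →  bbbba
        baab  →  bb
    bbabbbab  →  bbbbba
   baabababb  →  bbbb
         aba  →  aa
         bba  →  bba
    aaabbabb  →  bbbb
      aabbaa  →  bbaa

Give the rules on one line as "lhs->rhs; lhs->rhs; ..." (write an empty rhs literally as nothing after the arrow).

aab->b; ab->a; abb->bb

  | bbb
  | baababbab => bbabbab => bbbbab => bbbba
  | baab => bb
  | bbabbbab => bbbbbab => bbbbba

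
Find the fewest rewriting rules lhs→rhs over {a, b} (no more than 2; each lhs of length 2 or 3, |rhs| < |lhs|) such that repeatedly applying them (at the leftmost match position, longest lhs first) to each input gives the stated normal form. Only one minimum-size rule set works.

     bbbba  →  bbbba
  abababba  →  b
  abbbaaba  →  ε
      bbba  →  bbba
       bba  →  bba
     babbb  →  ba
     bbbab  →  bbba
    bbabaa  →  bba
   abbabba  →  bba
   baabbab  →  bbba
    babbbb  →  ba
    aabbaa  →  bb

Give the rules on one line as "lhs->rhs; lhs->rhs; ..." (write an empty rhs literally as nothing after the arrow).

aa->; ab->a

  | bbbba
  | abababba => aababba => babba => baba => baa => b
  | abbbaaba => abbaaba => abaaba => aaaba => aba => aa => ε
  | bbba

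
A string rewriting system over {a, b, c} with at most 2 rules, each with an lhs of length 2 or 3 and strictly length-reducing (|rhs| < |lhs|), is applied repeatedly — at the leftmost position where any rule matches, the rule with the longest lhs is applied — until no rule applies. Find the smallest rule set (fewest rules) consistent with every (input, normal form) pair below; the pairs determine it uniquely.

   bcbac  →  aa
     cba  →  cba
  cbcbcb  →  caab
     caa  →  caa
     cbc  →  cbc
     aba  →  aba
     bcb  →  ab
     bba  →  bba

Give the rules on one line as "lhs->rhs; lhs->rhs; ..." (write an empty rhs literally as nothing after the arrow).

  | bcbac => abac => aa
  | cba
  | cbcbcb => cabcb => caab
  | caa

bac->a; bcb->ab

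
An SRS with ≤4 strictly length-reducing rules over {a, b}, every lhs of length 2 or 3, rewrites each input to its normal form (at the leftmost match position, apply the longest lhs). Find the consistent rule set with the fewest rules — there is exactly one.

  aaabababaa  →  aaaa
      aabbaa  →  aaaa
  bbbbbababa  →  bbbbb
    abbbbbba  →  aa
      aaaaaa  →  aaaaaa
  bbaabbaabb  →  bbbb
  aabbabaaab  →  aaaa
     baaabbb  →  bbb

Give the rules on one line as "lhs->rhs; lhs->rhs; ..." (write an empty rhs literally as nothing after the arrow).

  | aaabababaa => aaababaa => aaabaa => aaaa
  | aabbaa => aaaa
  | bbbbbababa => bbbbbaba => bbbbba => bbbbb
  | abbbbbba => abbbba => abba => aa

ab->; abb->a; ba->b; bab->b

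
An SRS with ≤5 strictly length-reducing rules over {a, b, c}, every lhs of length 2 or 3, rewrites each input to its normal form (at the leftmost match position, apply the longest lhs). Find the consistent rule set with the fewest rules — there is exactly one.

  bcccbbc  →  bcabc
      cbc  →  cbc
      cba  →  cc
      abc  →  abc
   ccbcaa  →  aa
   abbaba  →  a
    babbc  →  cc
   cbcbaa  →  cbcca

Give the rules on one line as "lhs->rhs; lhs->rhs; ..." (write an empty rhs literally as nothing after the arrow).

ac->; ba->c; bb->; ccb->a

  | bcccbbc => bcabc
  | cbc
  | cba => cc
  | abc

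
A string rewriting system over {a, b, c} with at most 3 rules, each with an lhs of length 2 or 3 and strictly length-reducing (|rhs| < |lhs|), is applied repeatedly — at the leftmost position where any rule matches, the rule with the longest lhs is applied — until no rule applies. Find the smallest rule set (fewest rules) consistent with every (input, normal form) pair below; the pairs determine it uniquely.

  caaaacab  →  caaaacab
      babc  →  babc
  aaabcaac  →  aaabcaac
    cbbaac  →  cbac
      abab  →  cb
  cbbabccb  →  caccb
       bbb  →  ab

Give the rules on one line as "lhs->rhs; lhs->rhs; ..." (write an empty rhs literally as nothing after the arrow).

  | caaaacab
  | babc
  | aaabcaac
  | cbbaac => cbac

aba->c; bb->a; bba->b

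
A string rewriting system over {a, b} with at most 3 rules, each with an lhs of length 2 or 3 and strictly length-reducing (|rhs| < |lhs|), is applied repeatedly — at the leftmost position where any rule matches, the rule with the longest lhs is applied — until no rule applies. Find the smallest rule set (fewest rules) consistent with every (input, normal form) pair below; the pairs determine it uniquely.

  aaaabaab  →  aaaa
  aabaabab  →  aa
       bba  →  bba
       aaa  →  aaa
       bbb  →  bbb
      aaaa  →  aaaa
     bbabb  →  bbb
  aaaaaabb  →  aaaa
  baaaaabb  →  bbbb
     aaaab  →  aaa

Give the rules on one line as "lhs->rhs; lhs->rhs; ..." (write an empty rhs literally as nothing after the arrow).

  | aaaabaab => aaaaab => aaaa
  | aabaabab => aaabab => aaab => aa
  | bba
  | aaa

ab->; baa->bb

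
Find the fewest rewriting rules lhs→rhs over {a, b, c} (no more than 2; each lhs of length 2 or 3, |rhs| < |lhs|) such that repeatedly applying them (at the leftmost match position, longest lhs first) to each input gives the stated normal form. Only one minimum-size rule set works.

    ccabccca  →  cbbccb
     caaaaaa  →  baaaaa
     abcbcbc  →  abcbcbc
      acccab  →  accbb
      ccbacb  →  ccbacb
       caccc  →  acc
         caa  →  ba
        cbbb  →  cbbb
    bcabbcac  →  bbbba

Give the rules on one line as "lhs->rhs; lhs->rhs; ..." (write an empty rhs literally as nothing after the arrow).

  | ccabccca => cbbccca => cbbccb
  | caaaaaa => baaaaa
  | abcbcbc
  | acccab => accbb

ca->b; cac->a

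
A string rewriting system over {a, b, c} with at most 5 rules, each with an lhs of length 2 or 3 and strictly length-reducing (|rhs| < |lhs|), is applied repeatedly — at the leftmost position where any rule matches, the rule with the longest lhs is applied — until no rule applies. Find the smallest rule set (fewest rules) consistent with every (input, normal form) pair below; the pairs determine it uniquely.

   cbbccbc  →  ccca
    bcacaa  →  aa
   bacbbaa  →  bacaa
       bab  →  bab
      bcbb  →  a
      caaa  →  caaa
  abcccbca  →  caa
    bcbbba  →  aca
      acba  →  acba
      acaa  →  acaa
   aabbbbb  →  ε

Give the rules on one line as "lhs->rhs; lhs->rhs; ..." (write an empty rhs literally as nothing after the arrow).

aac->; bb->; bbb->c; bc->a

  | cbbccbc => cccbc => ccca
  | bcacaa => aacaa => aa
  | bacbbaa => bacaa
  | bab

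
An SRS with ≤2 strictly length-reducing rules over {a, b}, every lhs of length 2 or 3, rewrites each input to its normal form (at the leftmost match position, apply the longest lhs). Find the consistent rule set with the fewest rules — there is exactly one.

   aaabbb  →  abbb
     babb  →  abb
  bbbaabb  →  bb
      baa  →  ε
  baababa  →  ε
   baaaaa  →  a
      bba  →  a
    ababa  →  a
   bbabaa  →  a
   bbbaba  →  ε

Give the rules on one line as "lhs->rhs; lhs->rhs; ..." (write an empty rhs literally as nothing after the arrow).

aa->; ba->a

  | aaabbb => abbb
  | babb => abb
  | bbbaabb => bbaabb => baabb => aabb => bb
  | baa => aa => ε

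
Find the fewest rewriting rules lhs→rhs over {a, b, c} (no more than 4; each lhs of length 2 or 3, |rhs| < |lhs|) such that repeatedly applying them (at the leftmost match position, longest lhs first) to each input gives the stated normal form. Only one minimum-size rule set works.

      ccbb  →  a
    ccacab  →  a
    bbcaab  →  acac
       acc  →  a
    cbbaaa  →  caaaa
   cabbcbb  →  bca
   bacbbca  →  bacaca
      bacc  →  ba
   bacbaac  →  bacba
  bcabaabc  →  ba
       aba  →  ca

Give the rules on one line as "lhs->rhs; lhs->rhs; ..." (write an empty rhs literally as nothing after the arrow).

aac->a; ab->c; bb->a; cc->

  | ccbb => bb => a
  | ccacab => acab => acc => a
  | bbcaab => acaab => acac
  | acc => a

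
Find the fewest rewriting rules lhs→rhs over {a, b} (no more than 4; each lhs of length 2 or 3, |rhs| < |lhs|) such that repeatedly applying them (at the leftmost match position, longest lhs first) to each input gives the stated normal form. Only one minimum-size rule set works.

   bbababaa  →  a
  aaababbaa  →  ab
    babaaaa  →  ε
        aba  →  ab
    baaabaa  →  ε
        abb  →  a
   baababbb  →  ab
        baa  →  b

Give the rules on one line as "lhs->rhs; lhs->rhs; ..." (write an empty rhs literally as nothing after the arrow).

aa->; ba->b; bb->

  | bbababaa => ababaa => abbaa => aaa => a
  | aaababbaa => ababbaa => abbbaa => abaa => aba => ab
  | babaaaa => bbaaaa => aaaa => aa => ε
  | aba => ab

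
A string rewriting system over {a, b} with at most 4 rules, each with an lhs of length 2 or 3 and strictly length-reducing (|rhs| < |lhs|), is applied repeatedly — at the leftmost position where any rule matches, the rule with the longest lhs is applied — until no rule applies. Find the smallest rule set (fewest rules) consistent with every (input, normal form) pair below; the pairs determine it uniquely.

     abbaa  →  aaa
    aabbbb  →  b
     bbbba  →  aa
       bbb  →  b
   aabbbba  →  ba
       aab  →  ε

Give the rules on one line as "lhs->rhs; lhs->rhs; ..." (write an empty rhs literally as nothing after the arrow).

  | abbaa => bbaa => aaa
  | aabbbb => bbb => ab => b
  | bbbba => abba => bba => aa
  | bbb => ab => b

aab->; ab->b; bb->a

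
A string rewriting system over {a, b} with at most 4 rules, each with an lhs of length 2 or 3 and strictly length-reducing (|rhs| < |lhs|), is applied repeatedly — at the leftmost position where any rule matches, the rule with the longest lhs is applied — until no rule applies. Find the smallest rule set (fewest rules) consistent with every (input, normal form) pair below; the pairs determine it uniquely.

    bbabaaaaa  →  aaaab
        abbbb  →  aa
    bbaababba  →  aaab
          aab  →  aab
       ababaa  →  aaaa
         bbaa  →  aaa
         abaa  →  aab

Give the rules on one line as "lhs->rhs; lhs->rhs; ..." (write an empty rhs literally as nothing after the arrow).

ba->b; baa->ab; bb->a; bbb->b

  | bbabaaaaa => aabaaaaa => aaabaaa => aaaaba => aaaab
  | abbbb => abb => aa
  | bbaababba => aaababba => aaabbba => aaaba => aaab
  | aab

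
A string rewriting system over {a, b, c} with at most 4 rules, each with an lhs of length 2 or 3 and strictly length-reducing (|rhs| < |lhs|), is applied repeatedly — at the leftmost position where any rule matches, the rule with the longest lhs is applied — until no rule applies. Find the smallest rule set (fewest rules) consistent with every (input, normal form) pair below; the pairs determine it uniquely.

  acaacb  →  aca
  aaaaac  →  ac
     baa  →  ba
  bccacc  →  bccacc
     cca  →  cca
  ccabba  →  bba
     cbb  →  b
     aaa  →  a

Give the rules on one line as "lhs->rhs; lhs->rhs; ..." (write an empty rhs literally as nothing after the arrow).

aa->a; cab->bb; cb->

  | acaacb => acacb => aca
  | aaaaac => aaaac => aaac => aac => ac
  | baa => ba
  | bccacc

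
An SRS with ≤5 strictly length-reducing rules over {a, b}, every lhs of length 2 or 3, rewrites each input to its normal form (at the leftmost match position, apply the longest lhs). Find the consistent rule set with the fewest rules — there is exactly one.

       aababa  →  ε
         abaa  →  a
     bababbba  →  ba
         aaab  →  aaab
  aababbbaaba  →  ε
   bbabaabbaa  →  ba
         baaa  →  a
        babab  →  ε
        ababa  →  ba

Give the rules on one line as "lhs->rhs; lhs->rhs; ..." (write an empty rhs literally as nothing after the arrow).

aba->; baa->; bb->; bba->ba

  | aababa => aba => ε
  | abaa => a
  | bababbba => bbbba => bba => ba
  | aaab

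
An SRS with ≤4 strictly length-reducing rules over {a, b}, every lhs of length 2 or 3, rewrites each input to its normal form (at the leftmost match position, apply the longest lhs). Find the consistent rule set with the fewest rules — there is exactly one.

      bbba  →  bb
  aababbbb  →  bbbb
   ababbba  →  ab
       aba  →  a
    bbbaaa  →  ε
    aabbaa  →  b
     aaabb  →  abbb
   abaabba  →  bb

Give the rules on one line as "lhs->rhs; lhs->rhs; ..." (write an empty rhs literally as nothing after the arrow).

  | bbba => bb
  | aababbbb => bbabbbb => bbbb
  | ababbba => abba => ab
  | aba => a

aab->bb; ba->; bab->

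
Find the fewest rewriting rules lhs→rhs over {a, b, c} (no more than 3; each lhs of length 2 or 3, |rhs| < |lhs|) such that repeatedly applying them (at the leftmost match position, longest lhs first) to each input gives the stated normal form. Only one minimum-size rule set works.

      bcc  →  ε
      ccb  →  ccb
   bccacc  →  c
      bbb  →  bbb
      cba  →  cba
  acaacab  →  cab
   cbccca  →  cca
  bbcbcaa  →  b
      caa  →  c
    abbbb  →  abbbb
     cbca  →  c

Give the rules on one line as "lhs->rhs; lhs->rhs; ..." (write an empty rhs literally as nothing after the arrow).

aa->; ac->; bc->a

  | bcc => ac => ε
  | ccb
  | bccacc => acacc => acc => c
  | bbb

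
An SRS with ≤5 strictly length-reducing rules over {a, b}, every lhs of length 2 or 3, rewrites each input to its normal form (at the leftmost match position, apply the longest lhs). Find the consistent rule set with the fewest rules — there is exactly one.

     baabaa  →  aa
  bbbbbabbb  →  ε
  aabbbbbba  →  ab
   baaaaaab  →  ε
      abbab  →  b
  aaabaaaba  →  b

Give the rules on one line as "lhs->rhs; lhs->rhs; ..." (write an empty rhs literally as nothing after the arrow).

aba->bb; abb->ab; ba->b; bb->

  | baabaa => babaa => bbaa => aa
  | bbbbbabbb => bbbabbb => babbb => bbbb => bb => ε
  | aabbbbbba => aabbbbba => aabbbba => aabbba => aabba => aaba => abb => ab
  | baaaaaab => baaaaab => baaaab => baaab => baab => bab => bb => ε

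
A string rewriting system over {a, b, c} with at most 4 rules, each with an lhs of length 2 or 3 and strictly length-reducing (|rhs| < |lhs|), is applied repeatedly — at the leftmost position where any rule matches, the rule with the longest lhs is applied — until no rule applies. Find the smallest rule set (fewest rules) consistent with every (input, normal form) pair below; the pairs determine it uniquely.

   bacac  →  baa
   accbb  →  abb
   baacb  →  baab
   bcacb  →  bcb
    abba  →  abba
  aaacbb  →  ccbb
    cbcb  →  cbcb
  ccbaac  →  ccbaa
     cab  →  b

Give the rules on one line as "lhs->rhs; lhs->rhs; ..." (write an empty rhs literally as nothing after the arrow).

aaa->c; ac->a; ca->

  | bacac => baac => baa
  | accbb => acbb => abb
  | baacb => baab
  | bcacb => bcb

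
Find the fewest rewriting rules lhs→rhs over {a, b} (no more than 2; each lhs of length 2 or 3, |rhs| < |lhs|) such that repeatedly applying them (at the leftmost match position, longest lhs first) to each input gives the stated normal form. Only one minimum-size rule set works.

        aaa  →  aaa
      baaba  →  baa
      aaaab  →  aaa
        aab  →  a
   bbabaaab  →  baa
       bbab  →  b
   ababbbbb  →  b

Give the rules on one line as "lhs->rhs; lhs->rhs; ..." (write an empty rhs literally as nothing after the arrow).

ab->; bb->b

  | aaa
  | baaba => baa
  | aaaab => aaa
  | aab => a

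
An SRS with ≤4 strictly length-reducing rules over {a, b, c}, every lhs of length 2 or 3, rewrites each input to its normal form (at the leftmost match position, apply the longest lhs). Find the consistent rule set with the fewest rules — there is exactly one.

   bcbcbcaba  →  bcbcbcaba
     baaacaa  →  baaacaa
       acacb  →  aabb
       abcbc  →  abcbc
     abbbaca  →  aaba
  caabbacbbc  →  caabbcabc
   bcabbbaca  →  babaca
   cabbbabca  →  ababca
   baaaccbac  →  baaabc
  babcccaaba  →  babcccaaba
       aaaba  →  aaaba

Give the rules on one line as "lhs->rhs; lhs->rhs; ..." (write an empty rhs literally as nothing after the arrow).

  | bcbcbcaba
  | baaacaa
  | acacb => aabb
  | abcbc

acb->ca; bbb->c; cac->ab; cba->bc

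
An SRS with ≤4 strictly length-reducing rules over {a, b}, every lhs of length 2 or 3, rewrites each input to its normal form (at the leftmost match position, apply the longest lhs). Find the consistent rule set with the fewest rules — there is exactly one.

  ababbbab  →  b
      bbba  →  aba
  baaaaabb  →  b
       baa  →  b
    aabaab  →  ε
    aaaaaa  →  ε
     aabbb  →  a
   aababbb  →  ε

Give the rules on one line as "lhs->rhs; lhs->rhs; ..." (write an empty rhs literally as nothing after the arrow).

  | ababbbab => abaabab => abbab => aaab => b
  | bbba => aba
  | baaaaabb => baaabb => babb => baa => b
  | baa => b

aaa->; aab->; baa->b; bb->a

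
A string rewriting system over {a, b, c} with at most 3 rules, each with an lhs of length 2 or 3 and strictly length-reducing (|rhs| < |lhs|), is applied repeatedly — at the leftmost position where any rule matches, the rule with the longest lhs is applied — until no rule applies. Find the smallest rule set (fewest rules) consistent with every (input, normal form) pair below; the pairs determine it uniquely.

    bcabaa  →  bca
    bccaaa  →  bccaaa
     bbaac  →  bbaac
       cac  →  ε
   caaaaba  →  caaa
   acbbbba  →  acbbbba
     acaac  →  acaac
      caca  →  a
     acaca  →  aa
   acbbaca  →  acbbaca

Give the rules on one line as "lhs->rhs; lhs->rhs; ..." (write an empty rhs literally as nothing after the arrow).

  | bcabaa => bca
  | bccaaa
  | bbaac
  | cac => ε

aba->; cac->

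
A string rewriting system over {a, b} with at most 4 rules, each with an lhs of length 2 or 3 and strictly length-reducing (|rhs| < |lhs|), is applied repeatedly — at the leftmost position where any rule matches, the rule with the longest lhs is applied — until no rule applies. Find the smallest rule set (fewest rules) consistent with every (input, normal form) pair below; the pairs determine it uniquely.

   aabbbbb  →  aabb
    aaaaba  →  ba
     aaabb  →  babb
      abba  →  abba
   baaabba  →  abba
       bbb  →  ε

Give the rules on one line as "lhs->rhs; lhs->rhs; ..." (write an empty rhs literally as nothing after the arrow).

  | aabbbbb => aabb
  | aaaaba => baaba => ba
  | aaabb => babb
  | abba

aaa->ba; baa->; bbb->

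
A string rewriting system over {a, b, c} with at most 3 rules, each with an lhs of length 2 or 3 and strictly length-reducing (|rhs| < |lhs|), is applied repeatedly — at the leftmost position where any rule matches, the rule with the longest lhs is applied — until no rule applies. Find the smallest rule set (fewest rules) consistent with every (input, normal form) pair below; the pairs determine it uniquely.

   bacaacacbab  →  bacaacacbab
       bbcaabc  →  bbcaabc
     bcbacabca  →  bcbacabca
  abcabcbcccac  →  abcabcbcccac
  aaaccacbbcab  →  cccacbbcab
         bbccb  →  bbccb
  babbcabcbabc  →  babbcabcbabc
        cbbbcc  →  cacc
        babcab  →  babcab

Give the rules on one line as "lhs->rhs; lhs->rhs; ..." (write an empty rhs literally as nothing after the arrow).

aaa->c; bbb->a

  | bacaacacbab
  | bbcaabc
  | bcbacabca
  | abcabcbcccac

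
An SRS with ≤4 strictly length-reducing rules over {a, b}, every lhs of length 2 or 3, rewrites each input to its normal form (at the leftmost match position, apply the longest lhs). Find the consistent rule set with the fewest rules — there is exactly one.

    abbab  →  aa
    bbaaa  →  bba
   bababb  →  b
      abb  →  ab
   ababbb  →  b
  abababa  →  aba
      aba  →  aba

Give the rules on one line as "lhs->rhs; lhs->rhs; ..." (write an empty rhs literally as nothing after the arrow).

aaa->a; aab->; abb->ab; bab->a

  | abbab => abab => aa
  | bbaaa => bba
  | bababb => aabb => b
  | abb => ab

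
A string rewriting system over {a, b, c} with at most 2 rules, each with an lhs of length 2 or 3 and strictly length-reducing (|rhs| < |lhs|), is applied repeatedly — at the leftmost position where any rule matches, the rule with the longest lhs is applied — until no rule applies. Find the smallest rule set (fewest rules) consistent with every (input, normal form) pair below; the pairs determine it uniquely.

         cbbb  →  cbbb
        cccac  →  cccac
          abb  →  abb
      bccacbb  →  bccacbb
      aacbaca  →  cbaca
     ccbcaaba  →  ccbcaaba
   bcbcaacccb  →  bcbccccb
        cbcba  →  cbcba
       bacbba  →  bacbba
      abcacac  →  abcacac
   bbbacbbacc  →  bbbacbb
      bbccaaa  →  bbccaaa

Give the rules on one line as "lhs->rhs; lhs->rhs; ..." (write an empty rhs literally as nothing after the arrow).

aac->c; acc->

  | cbbb
  | cccac
  | abb
  | bccacbb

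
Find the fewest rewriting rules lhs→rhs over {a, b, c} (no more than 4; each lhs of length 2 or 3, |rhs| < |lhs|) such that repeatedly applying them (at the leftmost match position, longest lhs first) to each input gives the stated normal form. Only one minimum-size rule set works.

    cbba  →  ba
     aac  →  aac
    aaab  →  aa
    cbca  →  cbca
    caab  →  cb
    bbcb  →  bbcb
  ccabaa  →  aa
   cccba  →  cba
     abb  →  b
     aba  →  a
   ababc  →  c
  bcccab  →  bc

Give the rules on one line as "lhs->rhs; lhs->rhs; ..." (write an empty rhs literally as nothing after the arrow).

  | cbba => ba
  | aac
  | aaab => aa
  | cbca

ab->; caa->c; cbb->b; cc->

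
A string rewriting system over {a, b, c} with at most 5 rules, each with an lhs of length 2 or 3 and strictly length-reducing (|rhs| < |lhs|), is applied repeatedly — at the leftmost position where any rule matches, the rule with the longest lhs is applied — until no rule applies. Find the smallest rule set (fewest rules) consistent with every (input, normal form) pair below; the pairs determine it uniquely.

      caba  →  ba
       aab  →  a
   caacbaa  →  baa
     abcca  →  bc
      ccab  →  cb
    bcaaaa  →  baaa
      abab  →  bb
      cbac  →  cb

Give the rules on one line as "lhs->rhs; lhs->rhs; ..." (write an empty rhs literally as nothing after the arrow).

aab->a; ab->b; ac->; ca->

  | caba => ba
  | aab => a
  | caacbaa => acbaa => baa
  | abcca => bcca => bc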